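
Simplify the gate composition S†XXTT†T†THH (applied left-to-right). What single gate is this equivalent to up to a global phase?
S†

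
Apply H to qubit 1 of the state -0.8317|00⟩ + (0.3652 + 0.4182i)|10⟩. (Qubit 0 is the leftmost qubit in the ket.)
-0.5881|00⟩ - 0.5881|01⟩ + (0.2582 + 0.2957i)|10⟩ + (0.2582 + 0.2957i)|11⟩

H on qubit 1 mixes each pair of kets that differ only in qubit 1: amplitudes (a, b) of (|…0…⟩, |…1…⟩) become ((a + b)/√2, (a − b)/√2). Kets absent from the input have amplitude 0.
(|00⟩, |01⟩): (a, b) = (-0.8317, 0) → (-0.5881, -0.5881)
(|10⟩, |11⟩): (a, b) = ((0.3652 + 0.4182i), 0) → ((0.2582 + 0.2957i), (0.2582 + 0.2957i))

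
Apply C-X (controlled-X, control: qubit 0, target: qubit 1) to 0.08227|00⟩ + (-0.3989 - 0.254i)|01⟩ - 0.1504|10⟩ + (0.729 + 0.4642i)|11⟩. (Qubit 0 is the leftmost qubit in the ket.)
0.08227|00⟩ + (-0.3989 - 0.254i)|01⟩ + (0.729 + 0.4642i)|10⟩ - 0.1504|11⟩

C-X leaves the control-|0⟩ kets |00⟩, |01⟩ unchanged and applies X to qubit 1 on the control-|1⟩ pair (|10⟩, |11⟩).
X = [[0, 1], [1, 0]].
With a = amp(|10⟩) = -0.1504 and b = amp(|11⟩) = (0.729 + 0.4642i):
new amp(|10⟩) = (1)·b = (0.729 + 0.4642i)
new amp(|11⟩) = (1)·a = -0.1504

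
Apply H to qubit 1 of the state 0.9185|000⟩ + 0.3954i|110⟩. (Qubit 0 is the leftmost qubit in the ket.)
0.6495|000⟩ + 0.6495|010⟩ + 0.2796i|100⟩ - 0.2796i|110⟩

H on qubit 1 mixes each pair of kets that differ only in qubit 1: amplitudes (a, b) of (|…0…⟩, |…1…⟩) become ((a + b)/√2, (a − b)/√2). Kets absent from the input have amplitude 0.
(|000⟩, |010⟩): (a, b) = (0.9185, 0) → (0.6495, 0.6495)
(|100⟩, |110⟩): (a, b) = (0, 0.3954i) → (0.2796i, -0.2796i)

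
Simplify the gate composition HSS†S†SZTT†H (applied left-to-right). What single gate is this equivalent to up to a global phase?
X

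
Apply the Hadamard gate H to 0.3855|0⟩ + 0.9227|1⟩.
0.925|0⟩ - 0.3799|1⟩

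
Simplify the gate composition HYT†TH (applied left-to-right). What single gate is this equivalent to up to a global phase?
Y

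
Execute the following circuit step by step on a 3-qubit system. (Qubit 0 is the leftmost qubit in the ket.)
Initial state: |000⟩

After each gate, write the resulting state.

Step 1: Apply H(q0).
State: 1/√2|000⟩ + 1/√2|100⟩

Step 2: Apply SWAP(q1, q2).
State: 1/√2|000⟩ + 1/√2|100⟩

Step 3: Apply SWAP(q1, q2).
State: 1/√2|000⟩ + 1/√2|100⟩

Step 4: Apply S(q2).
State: 1/√2|000⟩ + 1/√2|100⟩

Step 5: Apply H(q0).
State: |000⟩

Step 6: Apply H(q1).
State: 1/√2|000⟩ + 1/√2|010⟩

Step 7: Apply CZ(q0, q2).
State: 1/√2|000⟩ + 1/√2|010⟩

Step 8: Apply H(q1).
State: |000⟩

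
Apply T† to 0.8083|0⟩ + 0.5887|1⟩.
0.8083|0⟩ + (0.4163 - 0.4163i)|1⟩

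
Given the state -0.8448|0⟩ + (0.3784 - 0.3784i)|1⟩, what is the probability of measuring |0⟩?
0.7137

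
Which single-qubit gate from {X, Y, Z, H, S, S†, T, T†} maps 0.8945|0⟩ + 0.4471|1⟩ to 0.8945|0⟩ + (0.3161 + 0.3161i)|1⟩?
T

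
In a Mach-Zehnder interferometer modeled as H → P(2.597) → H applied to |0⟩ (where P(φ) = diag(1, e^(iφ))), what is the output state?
(0.07233 + 0.259i)|0⟩ + (0.9277 - 0.259i)|1⟩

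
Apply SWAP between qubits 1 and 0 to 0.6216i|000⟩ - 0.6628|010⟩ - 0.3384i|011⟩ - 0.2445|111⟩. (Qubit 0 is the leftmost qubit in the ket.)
0.6216i|000⟩ - 0.6628|100⟩ - 0.3384i|101⟩ - 0.2445|111⟩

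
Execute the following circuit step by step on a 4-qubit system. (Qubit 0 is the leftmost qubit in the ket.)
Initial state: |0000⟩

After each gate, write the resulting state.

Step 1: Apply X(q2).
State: |0010⟩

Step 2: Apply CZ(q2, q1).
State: |0010⟩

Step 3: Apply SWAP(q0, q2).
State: |1000⟩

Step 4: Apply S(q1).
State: |1000⟩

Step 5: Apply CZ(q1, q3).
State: |1000⟩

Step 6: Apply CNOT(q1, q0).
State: |1000⟩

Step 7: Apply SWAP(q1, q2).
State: |1000⟩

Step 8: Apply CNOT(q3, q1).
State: |1000⟩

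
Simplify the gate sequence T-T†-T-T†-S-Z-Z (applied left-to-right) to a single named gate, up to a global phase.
S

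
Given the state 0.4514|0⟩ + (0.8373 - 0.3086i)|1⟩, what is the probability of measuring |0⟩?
0.2038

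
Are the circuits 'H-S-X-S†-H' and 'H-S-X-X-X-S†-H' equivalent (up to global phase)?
Yes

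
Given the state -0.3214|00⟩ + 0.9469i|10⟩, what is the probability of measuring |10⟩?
0.8966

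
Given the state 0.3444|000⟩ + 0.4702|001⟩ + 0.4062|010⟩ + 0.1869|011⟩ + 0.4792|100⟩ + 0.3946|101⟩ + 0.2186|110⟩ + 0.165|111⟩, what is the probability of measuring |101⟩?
0.1557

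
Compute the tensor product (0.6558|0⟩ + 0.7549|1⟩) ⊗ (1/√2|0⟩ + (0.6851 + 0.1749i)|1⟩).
0.4637|00⟩ + (0.4493 + 0.1147i)|01⟩ + 0.5338|10⟩ + (0.5172 + 0.132i)|11⟩

amp(|b₁b₂…⟩) = product of the factor amplitudes for bits b₁, b₂, …; only kets whose every factor amplitude is nonzero survive.
|00⟩: (0.6558)(1/√2) = 0.4637
|01⟩: (0.6558)(0.6851 + 0.1749i) = (0.4493 + 0.1147i)
|10⟩: (0.7549)(1/√2) = 0.5338
|11⟩: (0.7549)(0.6851 + 0.1749i) = (0.5172 + 0.132i)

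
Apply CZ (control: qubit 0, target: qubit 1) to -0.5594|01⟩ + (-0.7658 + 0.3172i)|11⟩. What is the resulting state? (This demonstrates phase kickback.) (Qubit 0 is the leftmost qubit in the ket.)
-0.5594|01⟩ + (0.7658 - 0.3172i)|11⟩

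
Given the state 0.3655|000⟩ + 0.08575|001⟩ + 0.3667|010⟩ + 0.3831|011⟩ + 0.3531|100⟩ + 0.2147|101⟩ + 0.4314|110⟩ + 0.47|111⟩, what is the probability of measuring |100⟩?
0.1247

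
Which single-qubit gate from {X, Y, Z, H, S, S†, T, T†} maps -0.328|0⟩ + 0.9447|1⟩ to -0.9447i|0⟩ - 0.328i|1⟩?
Y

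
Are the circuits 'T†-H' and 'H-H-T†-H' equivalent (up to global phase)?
Yes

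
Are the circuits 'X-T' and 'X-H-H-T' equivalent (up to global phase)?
Yes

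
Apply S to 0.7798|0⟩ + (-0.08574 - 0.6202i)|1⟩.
0.7798|0⟩ + (0.6202 - 0.08574i)|1⟩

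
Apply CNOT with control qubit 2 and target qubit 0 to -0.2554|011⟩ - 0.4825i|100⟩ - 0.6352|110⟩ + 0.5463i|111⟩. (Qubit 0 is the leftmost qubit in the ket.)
0.5463i|011⟩ - 0.4825i|100⟩ - 0.6352|110⟩ - 0.2554|111⟩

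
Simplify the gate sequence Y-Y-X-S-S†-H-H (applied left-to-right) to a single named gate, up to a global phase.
X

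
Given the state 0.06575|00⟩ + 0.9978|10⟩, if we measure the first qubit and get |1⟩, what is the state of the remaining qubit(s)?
|0⟩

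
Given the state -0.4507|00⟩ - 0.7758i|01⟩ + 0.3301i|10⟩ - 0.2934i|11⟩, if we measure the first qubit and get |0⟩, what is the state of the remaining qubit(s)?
-0.5023|0⟩ - 0.8647i|1⟩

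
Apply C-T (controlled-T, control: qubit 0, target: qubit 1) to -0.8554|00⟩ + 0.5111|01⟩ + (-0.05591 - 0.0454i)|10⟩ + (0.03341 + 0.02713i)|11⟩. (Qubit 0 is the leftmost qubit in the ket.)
-0.8554|00⟩ + 0.5111|01⟩ + (-0.05591 - 0.0454i)|10⟩ + (0.004441 + 0.04281i)|11⟩

C-T leaves the control-|0⟩ kets |00⟩, |01⟩ unchanged and applies T to qubit 1 on the control-|1⟩ pair (|10⟩, |11⟩).
T = [[1, 0], [0, (1/√2 + (1/√2)i)]].
With a = amp(|10⟩) = (-0.05591 - 0.0454i) and b = amp(|11⟩) = (0.03341 + 0.02713i):
new amp(|10⟩) = (1)·a = (-0.05591 - 0.0454i)
new amp(|11⟩) = (1/√2 + (1/√2)i)·b = (0.004441 + 0.04281i)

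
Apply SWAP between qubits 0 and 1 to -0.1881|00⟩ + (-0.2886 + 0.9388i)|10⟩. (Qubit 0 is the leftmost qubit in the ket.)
-0.1881|00⟩ + (-0.2886 + 0.9388i)|01⟩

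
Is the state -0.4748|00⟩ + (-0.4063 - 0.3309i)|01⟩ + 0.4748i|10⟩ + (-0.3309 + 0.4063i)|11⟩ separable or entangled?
Separable

Writing the state as a|00⟩ + b|01⟩ + c|10⟩ + d|11⟩, it is a product state iff ad − bc = 0.
Here (a, b, c, d) = (-0.4748, (-0.4063 - 0.3309i), 0.4748i, (-0.3309 + 0.4063i)): ad − bc = (-0.4748)(-0.3309 + 0.4063i) − (-0.4063 - 0.3309i)(0.4748i) = 0, so the state is separable.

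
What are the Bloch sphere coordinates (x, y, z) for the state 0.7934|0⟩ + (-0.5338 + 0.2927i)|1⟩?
(-0.847, 0.4645, 0.2589)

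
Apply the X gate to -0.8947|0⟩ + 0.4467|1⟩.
0.4467|0⟩ - 0.8947|1⟩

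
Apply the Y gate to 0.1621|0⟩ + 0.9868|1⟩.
-0.9868i|0⟩ + 0.1621i|1⟩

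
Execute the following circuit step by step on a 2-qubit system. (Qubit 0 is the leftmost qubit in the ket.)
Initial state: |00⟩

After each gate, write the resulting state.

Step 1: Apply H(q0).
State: 1/√2|00⟩ + 1/√2|10⟩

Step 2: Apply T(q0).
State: 1/√2|00⟩ + (1/2 + (1/2)i)|10⟩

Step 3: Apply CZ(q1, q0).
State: 1/√2|00⟩ + (1/2 + (1/2)i)|10⟩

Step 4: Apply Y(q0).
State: (1/2 - (1/2)i)|00⟩ + (1/√2)i|10⟩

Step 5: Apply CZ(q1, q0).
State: (1/2 - (1/2)i)|00⟩ + (1/√2)i|10⟩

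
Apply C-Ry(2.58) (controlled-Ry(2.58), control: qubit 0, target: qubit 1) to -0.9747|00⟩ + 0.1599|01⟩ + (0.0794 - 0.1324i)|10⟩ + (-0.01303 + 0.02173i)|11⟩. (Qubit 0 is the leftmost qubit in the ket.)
-0.9747|00⟩ + 0.1599|01⟩ + (0.03452 - 0.05757i)|10⟩ + (0.07268 - 0.1212i)|11⟩

C-Ry(2.58) leaves the control-|0⟩ kets |00⟩, |01⟩ unchanged and applies Ry(2.58) to qubit 1 on the control-|1⟩ pair (|10⟩, |11⟩).
Ry(2.58) = [[cos(θ/2), −sin(θ/2)], [sin(θ/2), cos(θ/2)]]; θ = 2.58, cos(θ/2) ≈ 0.277121, sin(θ/2) ≈ 0.960835.
With a = amp(|10⟩) = (0.0794 - 0.1324i) and b = amp(|11⟩) = (-0.01303 + 0.02173i):
new amp(|10⟩) = (0.277121)·a + (-0.960835)·b = (0.03452 - 0.05757i)
new amp(|11⟩) = (0.960835)·a + (0.277121)·b = (0.07268 - 0.1212i)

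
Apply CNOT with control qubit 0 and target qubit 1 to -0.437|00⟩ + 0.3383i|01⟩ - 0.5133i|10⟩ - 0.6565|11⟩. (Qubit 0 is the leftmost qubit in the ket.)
-0.437|00⟩ + 0.3383i|01⟩ - 0.6565|10⟩ - 0.5133i|11⟩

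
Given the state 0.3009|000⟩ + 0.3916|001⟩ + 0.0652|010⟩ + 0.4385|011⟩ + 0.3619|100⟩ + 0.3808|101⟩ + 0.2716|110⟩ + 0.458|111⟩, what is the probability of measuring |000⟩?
0.09054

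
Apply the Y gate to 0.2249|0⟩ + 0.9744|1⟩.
-0.9744i|0⟩ + 0.2249i|1⟩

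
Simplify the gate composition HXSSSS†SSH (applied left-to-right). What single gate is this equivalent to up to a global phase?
Z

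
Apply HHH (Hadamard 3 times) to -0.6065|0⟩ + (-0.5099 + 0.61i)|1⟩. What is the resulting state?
(-0.7894 + 0.4313i)|0⟩ + (-0.06831 - 0.4313i)|1⟩

H² = I, so H^3 = H: a single Hadamard. With (a, b) = (-0.6065, (-0.5099 + 0.61i)), H gives ((a + b)/√2, (a − b)/√2) = ((-0.7894 + 0.4313i), (-0.06831 - 0.4313i)).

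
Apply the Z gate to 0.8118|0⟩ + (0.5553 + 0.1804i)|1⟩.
0.8118|0⟩ + (-0.5553 - 0.1804i)|1⟩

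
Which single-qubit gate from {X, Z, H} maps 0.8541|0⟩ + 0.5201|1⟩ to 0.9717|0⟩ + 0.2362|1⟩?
H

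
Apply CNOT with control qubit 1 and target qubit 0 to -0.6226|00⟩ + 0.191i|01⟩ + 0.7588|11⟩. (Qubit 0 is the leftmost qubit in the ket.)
-0.6226|00⟩ + 0.7588|01⟩ + 0.191i|11⟩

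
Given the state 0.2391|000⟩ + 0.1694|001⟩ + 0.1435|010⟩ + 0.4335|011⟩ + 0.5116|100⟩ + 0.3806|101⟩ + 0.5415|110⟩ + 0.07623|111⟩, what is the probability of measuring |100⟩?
0.2617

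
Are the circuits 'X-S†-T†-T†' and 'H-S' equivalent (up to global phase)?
No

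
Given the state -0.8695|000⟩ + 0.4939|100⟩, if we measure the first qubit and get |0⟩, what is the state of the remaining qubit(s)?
-|00⟩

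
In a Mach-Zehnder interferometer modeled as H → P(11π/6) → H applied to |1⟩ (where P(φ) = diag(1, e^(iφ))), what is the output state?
(0.06699 + 0.25i)|0⟩ + (0.933 - 0.25i)|1⟩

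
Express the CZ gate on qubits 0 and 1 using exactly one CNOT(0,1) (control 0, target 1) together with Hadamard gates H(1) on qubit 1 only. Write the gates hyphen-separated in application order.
H(1)-CNOT(0,1)-H(1)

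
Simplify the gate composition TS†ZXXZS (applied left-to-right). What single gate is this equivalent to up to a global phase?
T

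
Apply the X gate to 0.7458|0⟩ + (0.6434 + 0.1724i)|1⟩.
(0.6434 + 0.1724i)|0⟩ + 0.7458|1⟩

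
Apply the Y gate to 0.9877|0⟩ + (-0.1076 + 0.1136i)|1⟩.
(0.1136 + 0.1076i)|0⟩ + 0.9877i|1⟩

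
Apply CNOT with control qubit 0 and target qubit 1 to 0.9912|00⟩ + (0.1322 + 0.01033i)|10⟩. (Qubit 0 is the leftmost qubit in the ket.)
0.9912|00⟩ + (0.1322 + 0.01033i)|11⟩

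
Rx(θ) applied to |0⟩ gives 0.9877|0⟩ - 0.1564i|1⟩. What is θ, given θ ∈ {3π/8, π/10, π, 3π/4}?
π/10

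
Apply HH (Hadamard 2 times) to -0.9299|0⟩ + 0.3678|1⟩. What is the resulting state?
-0.9299|0⟩ + 0.3678|1⟩

H² = I, so an even number of Hadamards cancels: H^2 = I and the state is unchanged.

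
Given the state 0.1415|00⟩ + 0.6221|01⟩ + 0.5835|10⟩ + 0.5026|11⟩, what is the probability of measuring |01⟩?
0.387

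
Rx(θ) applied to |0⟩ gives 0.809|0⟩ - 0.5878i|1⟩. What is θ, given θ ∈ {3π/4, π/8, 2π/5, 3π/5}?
2π/5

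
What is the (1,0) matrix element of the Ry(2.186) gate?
0.888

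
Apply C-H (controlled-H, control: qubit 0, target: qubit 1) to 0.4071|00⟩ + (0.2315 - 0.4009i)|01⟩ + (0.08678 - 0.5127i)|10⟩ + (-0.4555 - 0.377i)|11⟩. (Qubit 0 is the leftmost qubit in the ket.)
0.4071|00⟩ + (0.2315 - 0.4009i)|01⟩ + (-0.2607 - 0.6291i)|10⟩ + (0.3834 - 0.09595i)|11⟩

C-H leaves the control-|0⟩ kets |00⟩, |01⟩ unchanged and applies H to qubit 1 on the control-|1⟩ pair (|10⟩, |11⟩).
H = [[1/√2, 1/√2], [1/√2, -1/√2]].
With a = amp(|10⟩) = (0.08678 - 0.5127i) and b = amp(|11⟩) = (-0.4555 - 0.377i):
new amp(|10⟩) = (1/√2)·a + (1/√2)·b = (-0.2607 - 0.6291i)
new amp(|11⟩) = (1/√2)·a + (-1/√2)·b = (0.3834 - 0.09595i)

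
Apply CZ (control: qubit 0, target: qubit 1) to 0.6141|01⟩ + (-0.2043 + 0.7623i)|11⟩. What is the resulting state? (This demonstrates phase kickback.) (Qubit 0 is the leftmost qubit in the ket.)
0.6141|01⟩ + (0.2043 - 0.7623i)|11⟩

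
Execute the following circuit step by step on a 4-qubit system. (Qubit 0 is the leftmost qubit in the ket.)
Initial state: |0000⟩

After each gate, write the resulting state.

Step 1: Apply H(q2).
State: 1/√2|0000⟩ + 1/√2|0010⟩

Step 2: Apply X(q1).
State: 1/√2|0100⟩ + 1/√2|0110⟩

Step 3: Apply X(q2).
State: 1/√2|0100⟩ + 1/√2|0110⟩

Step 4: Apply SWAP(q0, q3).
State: 1/√2|0100⟩ + 1/√2|0110⟩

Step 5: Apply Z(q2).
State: 1/√2|0100⟩ - 1/√2|0110⟩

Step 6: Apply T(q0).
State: 1/√2|0100⟩ - 1/√2|0110⟩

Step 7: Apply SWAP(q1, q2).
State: 1/√2|0010⟩ - 1/√2|0110⟩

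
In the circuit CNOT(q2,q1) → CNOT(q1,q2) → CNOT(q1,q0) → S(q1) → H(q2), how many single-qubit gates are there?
2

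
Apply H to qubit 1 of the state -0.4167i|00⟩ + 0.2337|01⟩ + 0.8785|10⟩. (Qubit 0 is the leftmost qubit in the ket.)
(0.1653 - 0.2947i)|00⟩ + (-0.1653 - 0.2947i)|01⟩ + 0.6212|10⟩ + 0.6212|11⟩

H on qubit 1 mixes each pair of kets that differ only in qubit 1: amplitudes (a, b) of (|…0…⟩, |…1…⟩) become ((a + b)/√2, (a − b)/√2). Kets absent from the input have amplitude 0.
(|00⟩, |01⟩): (a, b) = (-0.4167i, 0.2337) → ((0.1653 - 0.2947i), (-0.1653 - 0.2947i))
(|10⟩, |11⟩): (a, b) = (0.8785, 0) → (0.6212, 0.6212)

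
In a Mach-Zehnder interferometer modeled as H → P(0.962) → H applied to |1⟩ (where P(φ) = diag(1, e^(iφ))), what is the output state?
(0.2141 - 0.4102i)|0⟩ + (0.7859 + 0.4102i)|1⟩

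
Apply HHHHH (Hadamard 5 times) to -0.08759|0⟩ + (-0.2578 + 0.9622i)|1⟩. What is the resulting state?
(-0.2442 + 0.6804i)|0⟩ + (0.1204 - 0.6804i)|1⟩

H² = I, so H^5 = H: a single Hadamard. With (a, b) = (-0.08759, (-0.2578 + 0.9622i)), H gives ((a + b)/√2, (a − b)/√2) = ((-0.2442 + 0.6804i), (0.1204 - 0.6804i)).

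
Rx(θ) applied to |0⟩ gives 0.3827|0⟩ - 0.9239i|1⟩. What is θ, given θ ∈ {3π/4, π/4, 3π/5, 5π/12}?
3π/4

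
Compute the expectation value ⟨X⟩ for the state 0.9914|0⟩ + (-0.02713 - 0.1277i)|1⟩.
-0.05379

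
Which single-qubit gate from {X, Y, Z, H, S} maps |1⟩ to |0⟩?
X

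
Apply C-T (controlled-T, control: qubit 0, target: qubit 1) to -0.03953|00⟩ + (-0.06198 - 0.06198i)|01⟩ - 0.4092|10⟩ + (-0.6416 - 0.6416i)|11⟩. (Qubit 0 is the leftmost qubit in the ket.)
-0.03953|00⟩ + (-0.06198 - 0.06198i)|01⟩ - 0.4092|10⟩ - 0.9074i|11⟩

C-T leaves the control-|0⟩ kets |00⟩, |01⟩ unchanged and applies T to qubit 1 on the control-|1⟩ pair (|10⟩, |11⟩).
T = [[1, 0], [0, (1/√2 + (1/√2)i)]].
With a = amp(|10⟩) = -0.4092 and b = amp(|11⟩) = (-0.6416 - 0.6416i):
new amp(|10⟩) = (1)·a = -0.4092
new amp(|11⟩) = (1/√2 + (1/√2)i)·b = -0.9074i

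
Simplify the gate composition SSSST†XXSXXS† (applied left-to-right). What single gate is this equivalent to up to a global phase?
T†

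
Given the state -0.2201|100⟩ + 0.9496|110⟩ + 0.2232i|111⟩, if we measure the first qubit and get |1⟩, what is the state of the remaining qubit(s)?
-0.2201|00⟩ + 0.9496|10⟩ + 0.2232i|11⟩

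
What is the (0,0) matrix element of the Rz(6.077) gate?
(-0.9947 - 0.1029i)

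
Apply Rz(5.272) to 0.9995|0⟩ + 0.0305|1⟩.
(-0.8745 - 0.4841i)|0⟩ + (-0.02668 + 0.01477i)|1⟩

Rz(5.272) = [[e^(−iθ/2), 0], [0, e^(iθ/2)]] with e^(±iθ/2) = cos(θ/2) ± i·sin(θ/2); θ = 5.272, cos(θ/2) ≈ -0.874888, sin(θ/2) ≈ 0.484326.
With a = amp(|0⟩) = 0.9995 and b = amp(|1⟩) = 0.0305:
new amp(|0⟩) = (-0.874888 - 0.484326i)·a = (-0.8745 - 0.4841i)
new amp(|1⟩) = (-0.874888 + 0.484326i)·b = (-0.02668 + 0.01477i)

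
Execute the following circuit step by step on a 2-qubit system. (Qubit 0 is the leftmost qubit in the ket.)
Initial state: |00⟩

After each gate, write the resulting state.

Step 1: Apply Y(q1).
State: i|01⟩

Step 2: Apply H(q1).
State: (1/√2)i|00⟩ - (1/√2)i|01⟩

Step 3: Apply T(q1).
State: (1/√2)i|00⟩ + (1/2 - (1/2)i)|01⟩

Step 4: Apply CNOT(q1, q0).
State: (1/√2)i|00⟩ + (1/2 - (1/2)i)|11⟩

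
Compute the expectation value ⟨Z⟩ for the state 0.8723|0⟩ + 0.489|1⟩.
0.5218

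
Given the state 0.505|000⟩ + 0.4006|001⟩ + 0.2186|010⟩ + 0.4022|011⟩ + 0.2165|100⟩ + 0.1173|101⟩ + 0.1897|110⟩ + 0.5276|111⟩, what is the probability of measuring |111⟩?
0.2784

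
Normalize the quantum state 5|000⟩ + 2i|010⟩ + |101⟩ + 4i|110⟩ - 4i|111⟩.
0.635|000⟩ + 0.254i|010⟩ + 0.127|101⟩ + 0.508i|110⟩ - 0.508i|111⟩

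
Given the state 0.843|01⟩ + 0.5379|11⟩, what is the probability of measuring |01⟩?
0.7106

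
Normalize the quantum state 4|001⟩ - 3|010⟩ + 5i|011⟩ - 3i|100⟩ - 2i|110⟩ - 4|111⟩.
0.45|001⟩ - 0.3375|010⟩ + 0.5625i|011⟩ - 0.3375i|100⟩ - 0.225i|110⟩ - 0.45|111⟩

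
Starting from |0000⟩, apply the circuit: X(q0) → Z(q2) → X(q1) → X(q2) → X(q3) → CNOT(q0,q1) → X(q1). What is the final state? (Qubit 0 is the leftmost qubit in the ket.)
|1111⟩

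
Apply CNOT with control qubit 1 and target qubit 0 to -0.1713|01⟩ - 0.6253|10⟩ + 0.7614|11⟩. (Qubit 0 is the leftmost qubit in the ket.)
0.7614|01⟩ - 0.6253|10⟩ - 0.1713|11⟩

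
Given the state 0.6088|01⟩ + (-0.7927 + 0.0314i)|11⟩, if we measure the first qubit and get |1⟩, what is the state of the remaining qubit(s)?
(-0.9992 + 0.03958i)|1⟩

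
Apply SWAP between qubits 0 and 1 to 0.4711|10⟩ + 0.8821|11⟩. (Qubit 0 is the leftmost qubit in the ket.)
0.4711|01⟩ + 0.8821|11⟩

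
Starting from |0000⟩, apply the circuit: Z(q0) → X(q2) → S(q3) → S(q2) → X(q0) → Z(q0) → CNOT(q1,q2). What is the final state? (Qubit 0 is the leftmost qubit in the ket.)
-i|1010⟩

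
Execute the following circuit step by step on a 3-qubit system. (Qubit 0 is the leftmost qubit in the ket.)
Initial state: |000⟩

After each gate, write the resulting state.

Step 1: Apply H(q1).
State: 1/√2|000⟩ + 1/√2|010⟩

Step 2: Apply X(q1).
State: 1/√2|000⟩ + 1/√2|010⟩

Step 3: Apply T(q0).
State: 1/√2|000⟩ + 1/√2|010⟩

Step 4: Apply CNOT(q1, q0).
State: 1/√2|000⟩ + 1/√2|110⟩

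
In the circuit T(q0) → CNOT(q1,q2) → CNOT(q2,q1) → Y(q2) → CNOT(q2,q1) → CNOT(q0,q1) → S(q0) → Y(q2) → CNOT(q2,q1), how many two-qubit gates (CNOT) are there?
5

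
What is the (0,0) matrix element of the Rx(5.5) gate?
-0.9243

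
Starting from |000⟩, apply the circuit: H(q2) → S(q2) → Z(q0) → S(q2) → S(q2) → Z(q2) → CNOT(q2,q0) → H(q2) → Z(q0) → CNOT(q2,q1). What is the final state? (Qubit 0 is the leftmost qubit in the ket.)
1/2|000⟩ + 1/2|011⟩ - (1/2)i|100⟩ + (1/2)i|111⟩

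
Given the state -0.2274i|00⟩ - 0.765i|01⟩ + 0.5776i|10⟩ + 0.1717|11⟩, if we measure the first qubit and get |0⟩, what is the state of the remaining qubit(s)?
-0.2849i|0⟩ - 0.9585i|1⟩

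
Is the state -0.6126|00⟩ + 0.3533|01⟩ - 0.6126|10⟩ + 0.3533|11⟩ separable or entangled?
Separable

Writing the state as a|00⟩ + b|01⟩ + c|10⟩ + d|11⟩, it is a product state iff ad − bc = 0.
Here (a, b, c, d) = (-0.6126, 0.3533, -0.6126, 0.3533): ad − bc = (-0.6126)(0.3533) − (0.3533)(-0.6126) = 0, so the state is separable.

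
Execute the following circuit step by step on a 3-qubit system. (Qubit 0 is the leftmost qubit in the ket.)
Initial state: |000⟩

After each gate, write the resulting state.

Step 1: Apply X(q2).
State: |001⟩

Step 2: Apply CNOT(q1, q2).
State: |001⟩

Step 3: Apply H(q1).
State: 1/√2|001⟩ + 1/√2|011⟩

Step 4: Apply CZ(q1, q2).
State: 1/√2|001⟩ - 1/√2|011⟩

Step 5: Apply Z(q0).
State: 1/√2|001⟩ - 1/√2|011⟩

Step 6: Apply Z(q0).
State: 1/√2|001⟩ - 1/√2|011⟩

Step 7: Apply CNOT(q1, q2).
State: 1/√2|001⟩ - 1/√2|010⟩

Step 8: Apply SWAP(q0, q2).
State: -1/√2|010⟩ + 1/√2|100⟩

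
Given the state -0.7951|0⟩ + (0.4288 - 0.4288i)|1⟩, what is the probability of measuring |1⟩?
0.3677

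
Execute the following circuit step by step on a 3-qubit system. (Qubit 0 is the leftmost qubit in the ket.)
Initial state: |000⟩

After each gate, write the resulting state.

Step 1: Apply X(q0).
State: |100⟩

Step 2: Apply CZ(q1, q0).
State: |100⟩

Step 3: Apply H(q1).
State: 1/√2|100⟩ + 1/√2|110⟩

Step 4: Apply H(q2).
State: 1/2|100⟩ + 1/2|101⟩ + 1/2|110⟩ + 1/2|111⟩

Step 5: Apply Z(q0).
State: -1/2|100⟩ - 1/2|101⟩ - 1/2|110⟩ - 1/2|111⟩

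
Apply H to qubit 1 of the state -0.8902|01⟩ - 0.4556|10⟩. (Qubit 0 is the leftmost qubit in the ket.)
-0.6295|00⟩ + 0.6295|01⟩ - 0.3222|10⟩ - 0.3222|11⟩

H on qubit 1 mixes each pair of kets that differ only in qubit 1: amplitudes (a, b) of (|…0…⟩, |…1…⟩) become ((a + b)/√2, (a − b)/√2). Kets absent from the input have amplitude 0.
(|00⟩, |01⟩): (a, b) = (0, -0.8902) → (-0.6295, 0.6295)
(|10⟩, |11⟩): (a, b) = (-0.4556, 0) → (-0.3222, -0.3222)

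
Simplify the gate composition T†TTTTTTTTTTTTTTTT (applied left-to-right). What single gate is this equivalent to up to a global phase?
T†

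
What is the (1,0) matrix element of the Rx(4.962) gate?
-0.6136i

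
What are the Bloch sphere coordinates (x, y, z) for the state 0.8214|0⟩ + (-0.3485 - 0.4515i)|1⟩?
(-0.5725, -0.7417, 0.3494)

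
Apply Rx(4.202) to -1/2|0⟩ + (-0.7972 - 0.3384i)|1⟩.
(-0.03908 + 0.6877i)|0⟩ + (0.4032 + 0.6025i)|1⟩

Rx(4.202) = [[cos(θ/2), −i·sin(θ/2)], [−i·sin(θ/2), cos(θ/2)]]; θ = 4.202, cos(θ/2) ≈ -0.505709, sin(θ/2) ≈ 0.862704.
With a = amp(|0⟩) = -1/2 and b = amp(|1⟩) = (-0.7972 - 0.3384i):
new amp(|0⟩) = (-0.505709)·a + (-0.862704i)·b = (-0.03908 + 0.6877i)
new amp(|1⟩) = (-0.862704i)·a + (-0.505709)·b = (0.4032 + 0.6025i)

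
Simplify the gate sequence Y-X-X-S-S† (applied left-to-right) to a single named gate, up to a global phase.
Y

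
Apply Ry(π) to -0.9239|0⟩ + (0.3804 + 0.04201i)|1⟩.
(-0.3804 - 0.04201i)|0⟩ - 0.9239|1⟩

Ry(π) = [[cos(θ/2), −sin(θ/2)], [sin(θ/2), cos(θ/2)]]; θ = π, cos(θ/2) ≈ 0, sin(θ/2) ≈ 1.
With a = amp(|0⟩) = -0.9239 and b = amp(|1⟩) = (0.3804 + 0.04201i):
new amp(|0⟩) = (-1)·b = (-0.3804 - 0.04201i)
new amp(|1⟩) = (1)·a = -0.9239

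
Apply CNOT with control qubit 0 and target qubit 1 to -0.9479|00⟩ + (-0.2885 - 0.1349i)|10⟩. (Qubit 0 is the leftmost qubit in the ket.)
-0.9479|00⟩ + (-0.2885 - 0.1349i)|11⟩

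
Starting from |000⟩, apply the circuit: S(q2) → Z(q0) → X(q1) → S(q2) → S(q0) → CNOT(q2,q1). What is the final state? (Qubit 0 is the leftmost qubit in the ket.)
|010⟩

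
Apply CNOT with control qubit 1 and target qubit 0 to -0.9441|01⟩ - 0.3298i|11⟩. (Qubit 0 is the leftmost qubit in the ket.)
-0.3298i|01⟩ - 0.9441|11⟩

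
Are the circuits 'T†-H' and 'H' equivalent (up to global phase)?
No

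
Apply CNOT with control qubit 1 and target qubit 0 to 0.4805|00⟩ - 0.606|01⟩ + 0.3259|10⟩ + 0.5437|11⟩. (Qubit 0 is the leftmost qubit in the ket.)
0.4805|00⟩ + 0.5437|01⟩ + 0.3259|10⟩ - 0.606|11⟩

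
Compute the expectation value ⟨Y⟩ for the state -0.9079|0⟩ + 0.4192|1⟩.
0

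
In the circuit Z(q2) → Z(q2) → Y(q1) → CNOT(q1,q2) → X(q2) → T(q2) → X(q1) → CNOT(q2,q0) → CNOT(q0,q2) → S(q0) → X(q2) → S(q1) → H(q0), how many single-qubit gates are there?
10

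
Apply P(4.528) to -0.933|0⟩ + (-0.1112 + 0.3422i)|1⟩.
-0.933|0⟩ + (0.3568 + 0.04657i)|1⟩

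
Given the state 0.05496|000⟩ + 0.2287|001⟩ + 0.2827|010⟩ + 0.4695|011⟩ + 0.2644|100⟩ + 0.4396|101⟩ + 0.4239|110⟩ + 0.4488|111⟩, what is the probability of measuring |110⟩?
0.1797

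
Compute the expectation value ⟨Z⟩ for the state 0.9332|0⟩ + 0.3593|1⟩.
0.7418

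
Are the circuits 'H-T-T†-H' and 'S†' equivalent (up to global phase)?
No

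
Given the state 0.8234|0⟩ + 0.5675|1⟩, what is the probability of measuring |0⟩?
0.678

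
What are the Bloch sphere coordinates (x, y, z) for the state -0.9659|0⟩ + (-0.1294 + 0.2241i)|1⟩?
(0.25, -0.4329, 0.866)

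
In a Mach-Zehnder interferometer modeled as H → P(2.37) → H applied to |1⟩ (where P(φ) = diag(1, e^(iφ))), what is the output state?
(0.8584 - 0.3486i)|0⟩ + (0.1416 + 0.3486i)|1⟩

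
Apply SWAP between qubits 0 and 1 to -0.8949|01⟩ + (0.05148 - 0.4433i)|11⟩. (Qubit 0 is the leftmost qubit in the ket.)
-0.8949|10⟩ + (0.05148 - 0.4433i)|11⟩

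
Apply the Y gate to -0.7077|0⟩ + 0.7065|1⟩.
-0.7065i|0⟩ - 0.7077i|1⟩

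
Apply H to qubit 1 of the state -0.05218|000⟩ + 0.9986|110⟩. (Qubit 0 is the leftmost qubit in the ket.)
-0.0369|000⟩ - 0.0369|010⟩ + 0.7061|100⟩ - 0.7061|110⟩

H on qubit 1 mixes each pair of kets that differ only in qubit 1: amplitudes (a, b) of (|…0…⟩, |…1…⟩) become ((a + b)/√2, (a − b)/√2). Kets absent from the input have amplitude 0.
(|000⟩, |010⟩): (a, b) = (-0.05218, 0) → (-0.0369, -0.0369)
(|100⟩, |110⟩): (a, b) = (0, 0.9986) → (0.7061, -0.7061)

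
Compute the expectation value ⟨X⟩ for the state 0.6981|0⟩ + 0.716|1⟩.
0.9997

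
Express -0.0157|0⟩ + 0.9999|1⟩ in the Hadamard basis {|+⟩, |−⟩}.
0.6959|+⟩ - 0.7181|−⟩

With |ψ⟩ = α|0⟩ + β|1⟩, the Hadamard-basis coefficients are ⟨+|ψ⟩ = (α + β)/√2 and ⟨−|ψ⟩ = (α − β)/√2.
Here α = -0.0157, β = 0.9999: (α + β)/√2 = 0.6959, (α − β)/√2 = -0.7181.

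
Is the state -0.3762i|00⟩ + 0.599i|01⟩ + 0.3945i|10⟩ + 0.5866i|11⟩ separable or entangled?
Entangled

Writing the state as a|00⟩ + b|01⟩ + c|10⟩ + d|11⟩, it is a product state iff ad − bc = 0.
Here (a, b, c, d) = (-0.3762i, 0.599i, 0.3945i, 0.5866i): ad − bc = (-0.3762i)(0.5866i) − (0.599i)(0.3945i) = 0.457 ≠ 0, so the state is entangled.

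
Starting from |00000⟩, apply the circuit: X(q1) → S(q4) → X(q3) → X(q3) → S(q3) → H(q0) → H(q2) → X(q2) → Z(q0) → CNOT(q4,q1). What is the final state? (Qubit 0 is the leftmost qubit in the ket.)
1/2|01000⟩ + 1/2|01100⟩ - 1/2|11000⟩ - 1/2|11100⟩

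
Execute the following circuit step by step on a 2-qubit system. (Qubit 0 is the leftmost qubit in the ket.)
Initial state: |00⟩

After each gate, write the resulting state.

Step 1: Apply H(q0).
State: 1/√2|00⟩ + 1/√2|10⟩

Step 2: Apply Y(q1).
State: (1/√2)i|01⟩ + (1/√2)i|11⟩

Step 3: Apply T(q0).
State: (1/√2)i|01⟩ + (-1/2 + (1/2)i)|11⟩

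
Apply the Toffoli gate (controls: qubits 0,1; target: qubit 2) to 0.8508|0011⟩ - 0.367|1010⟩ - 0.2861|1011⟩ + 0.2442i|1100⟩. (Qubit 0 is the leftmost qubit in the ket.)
0.8508|0011⟩ - 0.367|1010⟩ - 0.2861|1011⟩ + 0.2442i|1110⟩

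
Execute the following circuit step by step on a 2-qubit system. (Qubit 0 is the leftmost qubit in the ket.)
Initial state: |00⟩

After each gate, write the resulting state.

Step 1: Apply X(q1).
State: |01⟩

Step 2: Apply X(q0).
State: |11⟩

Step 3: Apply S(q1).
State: i|11⟩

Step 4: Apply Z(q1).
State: -i|11⟩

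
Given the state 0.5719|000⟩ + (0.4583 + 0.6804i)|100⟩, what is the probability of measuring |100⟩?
0.673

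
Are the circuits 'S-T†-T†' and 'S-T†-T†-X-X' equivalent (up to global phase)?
Yes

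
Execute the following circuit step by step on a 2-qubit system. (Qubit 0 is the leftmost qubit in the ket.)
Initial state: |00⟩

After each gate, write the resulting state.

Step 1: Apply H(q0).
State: 1/√2|00⟩ + 1/√2|10⟩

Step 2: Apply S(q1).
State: 1/√2|00⟩ + 1/√2|10⟩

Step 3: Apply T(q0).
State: 1/√2|00⟩ + (1/2 + (1/2)i)|10⟩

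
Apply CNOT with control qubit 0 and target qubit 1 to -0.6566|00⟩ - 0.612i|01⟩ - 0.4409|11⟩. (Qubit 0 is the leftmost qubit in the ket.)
-0.6566|00⟩ - 0.612i|01⟩ - 0.4409|10⟩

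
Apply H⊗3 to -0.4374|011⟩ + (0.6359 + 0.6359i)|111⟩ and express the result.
(0.07018 + 0.2248i)|000⟩ + (-0.07018 - 0.2248i)|001⟩ + (-0.07018 - 0.2248i)|010⟩ + (0.07018 + 0.2248i)|011⟩ + (-0.3795 - 0.2248i)|100⟩ + (0.3795 + 0.2248i)|101⟩ + (0.3795 + 0.2248i)|110⟩ + (-0.3795 - 0.2248i)|111⟩

H⊗3 gives amp(|y⟩) = (1/2√2) Σ_x (−1)^(x·y) amp(|x⟩), where x·y is the number of positions in which both x and y have a 1.
|000⟩: (-0.4374 + (0.6359 + 0.6359i))/(2√2) = (0.07018 + 0.2248i)
|001⟩: (0.4374 - (0.6359 + 0.6359i))/(2√2) = (-0.07018 - 0.2248i)
|010⟩: (0.4374 - (0.6359 + 0.6359i))/(2√2) = (-0.07018 - 0.2248i)
|011⟩: (-0.4374 + (0.6359 + 0.6359i))/(2√2) = (0.07018 + 0.2248i)
|100⟩: (-0.4374 - (0.6359 + 0.6359i))/(2√2) = (-0.3795 - 0.2248i)
|101⟩: (0.4374 + (0.6359 + 0.6359i))/(2√2) = (0.3795 + 0.2248i)
|110⟩: (0.4374 + (0.6359 + 0.6359i))/(2√2) = (0.3795 + 0.2248i)
|111⟩: (-0.4374 - (0.6359 + 0.6359i))/(2√2) = (-0.3795 - 0.2248i)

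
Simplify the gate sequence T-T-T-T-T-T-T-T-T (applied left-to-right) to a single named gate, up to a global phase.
T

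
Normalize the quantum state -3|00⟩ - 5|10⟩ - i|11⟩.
-0.5071|00⟩ - 0.8452|10⟩ - 0.169i|11⟩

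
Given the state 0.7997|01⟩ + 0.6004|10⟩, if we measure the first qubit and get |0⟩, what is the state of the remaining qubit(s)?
|1⟩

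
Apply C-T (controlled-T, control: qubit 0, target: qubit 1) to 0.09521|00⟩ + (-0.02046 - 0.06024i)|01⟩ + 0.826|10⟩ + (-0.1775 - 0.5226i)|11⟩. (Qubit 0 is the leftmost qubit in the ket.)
0.09521|00⟩ + (-0.02046 - 0.06024i)|01⟩ + 0.826|10⟩ + (0.244 - 0.495i)|11⟩

C-T leaves the control-|0⟩ kets |00⟩, |01⟩ unchanged and applies T to qubit 1 on the control-|1⟩ pair (|10⟩, |11⟩).
T = [[1, 0], [0, (1/√2 + (1/√2)i)]].
With a = amp(|10⟩) = 0.826 and b = amp(|11⟩) = (-0.1775 - 0.5226i):
new amp(|10⟩) = (1)·a = 0.826
new amp(|11⟩) = (1/√2 + (1/√2)i)·b = (0.244 - 0.495i)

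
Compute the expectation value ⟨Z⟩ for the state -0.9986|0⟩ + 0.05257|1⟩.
0.9944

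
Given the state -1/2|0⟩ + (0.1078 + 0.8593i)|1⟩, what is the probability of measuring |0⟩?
1/4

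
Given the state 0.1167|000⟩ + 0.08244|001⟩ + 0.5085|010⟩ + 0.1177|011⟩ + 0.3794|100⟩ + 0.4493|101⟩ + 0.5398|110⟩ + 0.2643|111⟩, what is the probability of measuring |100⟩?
0.1439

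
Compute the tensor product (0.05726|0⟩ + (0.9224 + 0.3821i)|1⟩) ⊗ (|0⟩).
0.05726|00⟩ + (0.9224 + 0.3821i)|10⟩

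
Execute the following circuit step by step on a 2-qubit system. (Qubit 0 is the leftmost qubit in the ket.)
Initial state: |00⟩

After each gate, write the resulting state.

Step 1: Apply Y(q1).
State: i|01⟩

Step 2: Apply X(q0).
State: i|11⟩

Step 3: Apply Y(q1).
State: |10⟩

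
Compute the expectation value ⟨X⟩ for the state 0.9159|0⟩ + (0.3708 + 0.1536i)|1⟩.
0.6792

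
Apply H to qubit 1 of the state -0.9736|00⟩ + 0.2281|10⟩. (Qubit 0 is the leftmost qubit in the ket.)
-0.6884|00⟩ - 0.6884|01⟩ + 0.1613|10⟩ + 0.1613|11⟩

H on qubit 1 mixes each pair of kets that differ only in qubit 1: amplitudes (a, b) of (|…0…⟩, |…1…⟩) become ((a + b)/√2, (a − b)/√2). Kets absent from the input have amplitude 0.
(|00⟩, |01⟩): (a, b) = (-0.9736, 0) → (-0.6884, -0.6884)
(|10⟩, |11⟩): (a, b) = (0.2281, 0) → (0.1613, 0.1613)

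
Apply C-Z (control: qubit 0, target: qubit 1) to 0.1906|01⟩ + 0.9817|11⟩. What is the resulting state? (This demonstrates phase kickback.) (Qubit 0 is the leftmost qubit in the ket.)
0.1906|01⟩ - 0.9817|11⟩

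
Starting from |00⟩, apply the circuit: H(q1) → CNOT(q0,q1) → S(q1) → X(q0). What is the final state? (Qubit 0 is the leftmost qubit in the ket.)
1/√2|10⟩ + (1/√2)i|11⟩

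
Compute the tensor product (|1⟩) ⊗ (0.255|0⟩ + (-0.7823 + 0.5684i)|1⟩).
0.255|10⟩ + (-0.7823 + 0.5684i)|11⟩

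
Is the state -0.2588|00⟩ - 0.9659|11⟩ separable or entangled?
Entangled

Writing the state as a|00⟩ + b|01⟩ + c|10⟩ + d|11⟩, it is a product state iff ad − bc = 0.
Here (a, b, c, d) = (-0.2588, 0, 0, -0.9659): ad − bc = (-0.2588)(-0.9659) − (0)(0) = 0.25 ≠ 0, so the state is entangled.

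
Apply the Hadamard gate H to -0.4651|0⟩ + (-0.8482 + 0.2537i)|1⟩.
(-0.9286 + 0.1794i)|0⟩ + (0.2709 - 0.1794i)|1⟩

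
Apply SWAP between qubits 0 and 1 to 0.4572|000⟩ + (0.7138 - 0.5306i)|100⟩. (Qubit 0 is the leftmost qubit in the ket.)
0.4572|000⟩ + (0.7138 - 0.5306i)|010⟩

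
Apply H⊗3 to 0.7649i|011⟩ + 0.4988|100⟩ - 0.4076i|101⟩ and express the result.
(0.1764 + 0.1263i)|000⟩ + (0.1764 - 0.1263i)|001⟩ + (0.1764 - 0.4145i)|010⟩ + (0.1764 + 0.4145i)|011⟩ + (-0.1764 + 0.4145i)|100⟩ + (-0.1764 - 0.4145i)|101⟩ + (-0.1764 - 0.1263i)|110⟩ + (-0.1764 + 0.1263i)|111⟩

H⊗3 gives amp(|y⟩) = (1/2√2) Σ_x (−1)^(x·y) amp(|x⟩), where x·y is the number of positions in which both x and y have a 1.
|000⟩: (0.7649i + 0.4988 - 0.4076i)/(2√2) = (0.1764 + 0.1263i)
|001⟩: (-0.7649i + 0.4988 + 0.4076i)/(2√2) = (0.1764 - 0.1263i)
|010⟩: (-0.7649i + 0.4988 - 0.4076i)/(2√2) = (0.1764 - 0.4145i)
|011⟩: (0.7649i + 0.4988 + 0.4076i)/(2√2) = (0.1764 + 0.4145i)
|100⟩: (0.7649i - 0.4988 + 0.4076i)/(2√2) = (-0.1764 + 0.4145i)
|101⟩: (-0.7649i - 0.4988 - 0.4076i)/(2√2) = (-0.1764 - 0.4145i)
|110⟩: (-0.7649i - 0.4988 + 0.4076i)/(2√2) = (-0.1764 - 0.1263i)
|111⟩: (0.7649i - 0.4988 - 0.4076i)/(2√2) = (-0.1764 + 0.1263i)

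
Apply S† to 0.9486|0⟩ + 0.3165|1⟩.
0.9486|0⟩ - 0.3165i|1⟩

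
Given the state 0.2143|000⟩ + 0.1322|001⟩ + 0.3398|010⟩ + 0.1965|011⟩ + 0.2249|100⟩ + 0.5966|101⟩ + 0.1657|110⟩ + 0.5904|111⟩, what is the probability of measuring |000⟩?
0.04592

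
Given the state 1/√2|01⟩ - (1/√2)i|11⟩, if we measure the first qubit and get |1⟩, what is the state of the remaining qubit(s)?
-i|1⟩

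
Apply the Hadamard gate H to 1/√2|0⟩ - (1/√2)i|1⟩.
(1/2 - (1/2)i)|0⟩ + (1/2 + (1/2)i)|1⟩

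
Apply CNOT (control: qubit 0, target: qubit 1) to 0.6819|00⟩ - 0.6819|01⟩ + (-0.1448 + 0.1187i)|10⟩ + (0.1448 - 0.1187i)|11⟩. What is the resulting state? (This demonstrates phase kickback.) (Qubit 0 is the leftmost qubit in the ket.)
0.6819|00⟩ - 0.6819|01⟩ + (0.1448 - 0.1187i)|10⟩ + (-0.1448 + 0.1187i)|11⟩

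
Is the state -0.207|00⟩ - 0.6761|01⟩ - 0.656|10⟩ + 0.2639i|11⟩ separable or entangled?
Entangled

Writing the state as a|00⟩ + b|01⟩ + c|10⟩ + d|11⟩, it is a product state iff ad − bc = 0.
Here (a, b, c, d) = (-0.207, -0.6761, -0.656, 0.2639i): ad − bc = (-0.207)(0.2639i) − (-0.6761)(-0.656) = (-0.4435 - 0.05463i) ≠ 0, so the state is entangled.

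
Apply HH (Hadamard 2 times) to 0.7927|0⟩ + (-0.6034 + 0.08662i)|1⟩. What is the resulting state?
0.7927|0⟩ + (-0.6034 + 0.08662i)|1⟩

H² = I, so an even number of Hadamards cancels: H^2 = I and the state is unchanged.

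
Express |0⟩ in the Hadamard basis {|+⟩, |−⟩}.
1/√2|+⟩ + 1/√2|−⟩

With |ψ⟩ = α|0⟩ + β|1⟩, the Hadamard-basis coefficients are ⟨+|ψ⟩ = (α + β)/√2 and ⟨−|ψ⟩ = (α − β)/√2.
Here α = 1, β = 0: (α + β)/√2 = 1/√2, (α − β)/√2 = 1/√2.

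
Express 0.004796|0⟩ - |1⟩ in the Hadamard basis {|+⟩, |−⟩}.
-0.7037|+⟩ + 0.7105|−⟩

With |ψ⟩ = α|0⟩ + β|1⟩, the Hadamard-basis coefficients are ⟨+|ψ⟩ = (α + β)/√2 and ⟨−|ψ⟩ = (α − β)/√2.
Here α = 0.004796, β = -1: (α + β)/√2 = -0.7037, (α − β)/√2 = 0.7105.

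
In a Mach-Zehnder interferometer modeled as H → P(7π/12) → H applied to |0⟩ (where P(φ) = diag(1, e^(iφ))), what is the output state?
(0.3706 + 0.483i)|0⟩ + (0.6294 - 0.483i)|1⟩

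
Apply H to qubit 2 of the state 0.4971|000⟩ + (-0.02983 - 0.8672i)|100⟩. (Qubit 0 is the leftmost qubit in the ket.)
0.3515|000⟩ + 0.3515|001⟩ + (-0.02109 - 0.6132i)|100⟩ + (-0.02109 - 0.6132i)|101⟩

H on qubit 2 mixes each pair of kets that differ only in qubit 2: amplitudes (a, b) of (|…0…⟩, |…1…⟩) become ((a + b)/√2, (a − b)/√2). Kets absent from the input have amplitude 0.
(|000⟩, |001⟩): (a, b) = (0.4971, 0) → (0.3515, 0.3515)
(|100⟩, |101⟩): (a, b) = ((-0.02983 - 0.8672i), 0) → ((-0.02109 - 0.6132i), (-0.02109 - 0.6132i))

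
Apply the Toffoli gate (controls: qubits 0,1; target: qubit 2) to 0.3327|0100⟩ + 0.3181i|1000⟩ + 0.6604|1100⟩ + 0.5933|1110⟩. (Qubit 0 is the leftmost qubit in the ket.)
0.3327|0100⟩ + 0.3181i|1000⟩ + 0.5933|1100⟩ + 0.6604|1110⟩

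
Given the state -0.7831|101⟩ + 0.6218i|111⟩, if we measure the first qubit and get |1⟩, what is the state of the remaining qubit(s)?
-0.7831|01⟩ + 0.6218i|11⟩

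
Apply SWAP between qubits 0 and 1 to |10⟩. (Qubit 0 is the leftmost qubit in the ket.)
|01⟩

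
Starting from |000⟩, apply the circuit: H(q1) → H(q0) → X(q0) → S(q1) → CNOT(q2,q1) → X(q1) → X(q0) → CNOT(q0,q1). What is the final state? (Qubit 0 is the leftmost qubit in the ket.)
(1/2)i|000⟩ + 1/2|010⟩ + 1/2|100⟩ + (1/2)i|110⟩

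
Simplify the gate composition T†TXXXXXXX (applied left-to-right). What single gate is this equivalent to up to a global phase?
X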